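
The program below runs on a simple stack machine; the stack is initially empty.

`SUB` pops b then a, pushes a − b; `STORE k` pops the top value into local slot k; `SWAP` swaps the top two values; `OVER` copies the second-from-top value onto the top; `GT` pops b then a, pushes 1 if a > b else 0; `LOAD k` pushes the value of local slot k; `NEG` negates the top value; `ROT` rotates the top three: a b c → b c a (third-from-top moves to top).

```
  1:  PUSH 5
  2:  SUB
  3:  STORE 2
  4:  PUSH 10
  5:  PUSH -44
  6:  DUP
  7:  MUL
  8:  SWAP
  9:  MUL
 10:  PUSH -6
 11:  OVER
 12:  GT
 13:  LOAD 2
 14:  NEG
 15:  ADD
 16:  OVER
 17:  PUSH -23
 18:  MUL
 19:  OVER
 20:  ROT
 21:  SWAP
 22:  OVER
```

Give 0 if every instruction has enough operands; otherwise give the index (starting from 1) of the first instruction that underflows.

2

PUSH 5 -> 5
SUB  — needs 2 operands, stack has 1 → underflow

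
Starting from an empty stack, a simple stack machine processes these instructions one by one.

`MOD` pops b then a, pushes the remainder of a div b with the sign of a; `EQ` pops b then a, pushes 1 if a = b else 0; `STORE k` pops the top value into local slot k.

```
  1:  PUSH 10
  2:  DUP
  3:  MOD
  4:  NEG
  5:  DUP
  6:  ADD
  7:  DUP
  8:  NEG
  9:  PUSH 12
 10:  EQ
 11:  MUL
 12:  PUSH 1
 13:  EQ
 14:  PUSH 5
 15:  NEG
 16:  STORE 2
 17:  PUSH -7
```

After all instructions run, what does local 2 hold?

-5

PUSH 10 : [10]
DUP     : [10, 10]
MOD     : [0]
NEG     : [0]
DUP     : [0, 0]
ADD     : [0]
DUP     : [0, 0]
NEG     : [0, 0]
PUSH 12 : [0, 0, 12]
EQ      : [0, 0]
MUL     : [0]
PUSH 1  : [0, 1]
EQ      : [0]
PUSH 5  : [0, 5]
NEG     : [0, -5]
STORE 2 : [0]
PUSH -7 : [0, -7]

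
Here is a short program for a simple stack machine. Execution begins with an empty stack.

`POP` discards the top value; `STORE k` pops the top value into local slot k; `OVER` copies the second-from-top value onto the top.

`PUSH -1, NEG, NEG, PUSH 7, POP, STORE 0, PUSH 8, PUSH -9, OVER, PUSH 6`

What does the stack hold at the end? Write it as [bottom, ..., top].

[8, -9, 8, 6]

PUSH -1  [-1]
NEG      [1]
NEG      [-1]
PUSH 7   [-1, 7]
POP      [-1]
STORE 0  []
PUSH 8   [8]
PUSH -9  [8, -9]
OVER     [8, -9, 8]
PUSH 6   [8, -9, 8, 6]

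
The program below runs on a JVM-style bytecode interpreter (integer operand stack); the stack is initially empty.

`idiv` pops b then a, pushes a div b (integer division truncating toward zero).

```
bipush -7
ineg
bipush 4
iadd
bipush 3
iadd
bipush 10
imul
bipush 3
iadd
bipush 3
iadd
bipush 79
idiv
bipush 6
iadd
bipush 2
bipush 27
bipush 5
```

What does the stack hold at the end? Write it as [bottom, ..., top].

[7, 2, 27, 5]

bipush -7 : -7
ineg      : 7
bipush 4  : 7 4
iadd      : 11
bipush 3  : 11 3
iadd      : 14
bipush 10 : 14 10
imul      : 140
bipush 3  : 140 3
iadd      : 143
bipush 3  : 143 3
iadd      : 146
bipush 79 : 146 79
idiv      : 1
bipush 6  : 1 6
iadd      : 7
bipush 2  : 7 2
bipush 27 : 7 2 27
bipush 5  : 7 2 27 5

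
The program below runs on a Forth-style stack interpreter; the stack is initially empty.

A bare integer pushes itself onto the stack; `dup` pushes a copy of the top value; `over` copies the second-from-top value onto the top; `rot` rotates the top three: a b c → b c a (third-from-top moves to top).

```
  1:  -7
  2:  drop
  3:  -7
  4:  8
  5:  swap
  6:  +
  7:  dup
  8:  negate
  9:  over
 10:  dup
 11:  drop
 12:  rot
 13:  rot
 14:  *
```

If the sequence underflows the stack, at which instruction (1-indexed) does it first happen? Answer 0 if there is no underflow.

0

-7      -7
drop    (empty)
-7      -7
8       -7 8
swap    8 -7
+       1
dup     1 1
negate  1 -1
over    1 -1 1
dup     1 -1 1 1
drop    1 -1 1
rot     -1 1 1
rot     1 1 -1
*       1 -1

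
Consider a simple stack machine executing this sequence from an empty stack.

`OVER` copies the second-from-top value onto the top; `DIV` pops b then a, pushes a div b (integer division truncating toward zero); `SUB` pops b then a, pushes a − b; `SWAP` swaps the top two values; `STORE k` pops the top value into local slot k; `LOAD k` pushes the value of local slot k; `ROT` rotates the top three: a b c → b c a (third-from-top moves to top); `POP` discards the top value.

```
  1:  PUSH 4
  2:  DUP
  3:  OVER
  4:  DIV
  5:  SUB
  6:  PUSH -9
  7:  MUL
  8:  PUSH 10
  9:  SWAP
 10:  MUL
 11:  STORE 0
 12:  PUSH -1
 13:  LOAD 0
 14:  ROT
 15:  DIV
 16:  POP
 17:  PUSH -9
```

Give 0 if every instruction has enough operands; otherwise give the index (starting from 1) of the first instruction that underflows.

PUSH 4  → [4]
DUP     → [4, 4]
OVER    → [4, 4, 4]
DIV     → [4, 1]
SUB     → [3]
PUSH -9 → [3, -9]
MUL     → [-27]
PUSH 10 → [-27, 10]
SWAP    → [10, -27]
MUL     → [-270]
STORE 0 → []
PUSH -1 → [-1]
LOAD 0  → [-1, -270]
ROT  — needs 3 operands, stack has 2 → underflow

14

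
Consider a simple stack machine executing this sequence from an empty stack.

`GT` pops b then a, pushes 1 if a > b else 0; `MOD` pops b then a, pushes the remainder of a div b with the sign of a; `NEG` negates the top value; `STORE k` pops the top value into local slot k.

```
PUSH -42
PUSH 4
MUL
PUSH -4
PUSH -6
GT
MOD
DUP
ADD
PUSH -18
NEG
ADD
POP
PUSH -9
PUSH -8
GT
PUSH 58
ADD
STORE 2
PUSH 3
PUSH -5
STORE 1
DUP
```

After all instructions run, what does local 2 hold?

58

PUSH -42 → -42
PUSH 4   → -42 4
MUL      → -168
PUSH -4  → -168 -4
PUSH -6  → -168 -4 -6
GT       → -168 1
MOD      → 0
DUP      → 0 0
ADD      → 0
PUSH -18 → 0 -18
NEG      → 0 18
ADD      → 18
POP      → (empty)
PUSH -9  → -9
PUSH -8  → -9 -8
GT       → 0
PUSH 58  → 0 58
ADD      → 58
STORE 2  → (empty)
PUSH 3   → 3
PUSH -5  → 3 -5
STORE 1  → 3
DUP      → 3 3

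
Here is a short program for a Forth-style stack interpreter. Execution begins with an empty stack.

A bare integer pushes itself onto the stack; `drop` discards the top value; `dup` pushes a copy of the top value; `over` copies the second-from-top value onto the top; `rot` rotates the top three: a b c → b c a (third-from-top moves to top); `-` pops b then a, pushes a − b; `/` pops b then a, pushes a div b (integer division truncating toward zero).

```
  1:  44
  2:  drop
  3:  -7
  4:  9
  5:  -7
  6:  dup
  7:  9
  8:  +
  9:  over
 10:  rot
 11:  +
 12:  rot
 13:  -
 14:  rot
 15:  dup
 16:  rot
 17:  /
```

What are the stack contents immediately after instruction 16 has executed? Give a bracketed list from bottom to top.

[2, -7, -7, -23]

44   : 44
drop : (empty)
-7   : -7
9    : -7 9
-7   : -7 9 -7
dup  : -7 9 -7 -7
9    : -7 9 -7 -7 9
+    : -7 9 -7 2
over : -7 9 -7 2 -7
rot  : -7 9 2 -7 -7
+    : -7 9 2 -14
rot  : -7 2 -14 9
-    : -7 2 -23
rot  : 2 -23 -7
dup  : 2 -23 -7 -7
rot  : 2 -7 -7 -23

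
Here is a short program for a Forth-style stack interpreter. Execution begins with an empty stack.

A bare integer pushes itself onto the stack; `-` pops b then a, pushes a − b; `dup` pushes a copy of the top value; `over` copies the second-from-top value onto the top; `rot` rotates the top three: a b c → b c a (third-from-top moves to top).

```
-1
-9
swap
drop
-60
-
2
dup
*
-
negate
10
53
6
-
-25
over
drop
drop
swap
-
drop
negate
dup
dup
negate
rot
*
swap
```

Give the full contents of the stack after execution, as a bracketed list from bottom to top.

[-2209, 47]

-1     → -1
-9     → -1 -9
swap   → -9 -1
drop   → -9
-60    → -9 -60
-      → 51
2      → 51 2
dup    → 51 2 2
*      → 51 4
-      → 47
negate → -47
10     → -47 10
53     → -47 10 53
6      → -47 10 53 6
-      → -47 10 47
-25    → -47 10 47 -25
over   → -47 10 47 -25 47
drop   → -47 10 47 -25
drop   → -47 10 47
swap   → -47 47 10
-      → -47 37
drop   → -47
negate → 47
dup    → 47 47
dup    → 47 47 47
negate → 47 47 -47
rot    → 47 -47 47
*      → 47 -2209
swap   → -2209 47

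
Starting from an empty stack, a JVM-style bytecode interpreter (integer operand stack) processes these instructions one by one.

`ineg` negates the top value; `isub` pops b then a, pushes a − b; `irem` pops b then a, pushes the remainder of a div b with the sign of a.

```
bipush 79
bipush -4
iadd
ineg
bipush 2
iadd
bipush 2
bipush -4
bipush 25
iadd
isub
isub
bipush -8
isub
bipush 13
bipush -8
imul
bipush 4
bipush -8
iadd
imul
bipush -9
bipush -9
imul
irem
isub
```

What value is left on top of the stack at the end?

bipush 79 : 79
bipush -4 : 79 -4
iadd      : 75
ineg      : -75
bipush 2  : -75 2
iadd      : -73
bipush 2  : -73 2
bipush -4 : -73 2 -4
bipush 25 : -73 2 -4 25
iadd      : -73 2 21
isub      : -73 -19
isub      : -54
bipush -8 : -54 -8
isub      : -46
bipush 13 : -46 13
bipush -8 : -46 13 -8
imul      : -46 -104
bipush 4  : -46 -104 4
bipush -8 : -46 -104 4 -8
iadd      : -46 -104 -4
imul      : -46 416
bipush -9 : -46 416 -9
bipush -9 : -46 416 -9 -9
imul      : -46 416 81
irem      : -46 11
isub      : -57

-57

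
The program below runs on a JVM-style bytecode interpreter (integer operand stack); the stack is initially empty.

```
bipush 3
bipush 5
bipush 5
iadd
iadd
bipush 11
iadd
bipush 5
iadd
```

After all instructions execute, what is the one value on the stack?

29

bipush 3  -> [3]
bipush 5  -> [3, 5]
bipush 5  -> [3, 5, 5]
iadd      -> [3, 10]
iadd      -> [13]
bipush 11 -> [13, 11]
iadd      -> [24]
bipush 5  -> [24, 5]
iadd      -> [29]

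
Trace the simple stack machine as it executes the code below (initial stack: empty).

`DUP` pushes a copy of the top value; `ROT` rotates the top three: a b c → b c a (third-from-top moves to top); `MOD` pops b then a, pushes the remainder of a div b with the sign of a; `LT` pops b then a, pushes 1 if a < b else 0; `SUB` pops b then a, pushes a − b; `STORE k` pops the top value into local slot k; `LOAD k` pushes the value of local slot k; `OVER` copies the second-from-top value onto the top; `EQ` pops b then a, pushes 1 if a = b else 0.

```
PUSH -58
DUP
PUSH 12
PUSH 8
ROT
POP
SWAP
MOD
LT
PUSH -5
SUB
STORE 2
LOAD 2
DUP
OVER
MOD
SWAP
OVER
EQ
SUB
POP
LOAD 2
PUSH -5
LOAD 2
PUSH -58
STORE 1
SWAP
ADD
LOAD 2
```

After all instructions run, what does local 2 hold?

6

PUSH -58 : -58
DUP      : -58 -58
PUSH 12  : -58 -58 12
PUSH 8   : -58 -58 12 8
ROT      : -58 12 8 -58
POP      : -58 12 8
SWAP     : -58 8 12
MOD      : -58 8
LT       : 1
PUSH -5  : 1 -5
SUB      : 6
STORE 2  : (empty)
LOAD 2   : 6
DUP      : 6 6
OVER     : 6 6 6
MOD      : 6 0
SWAP     : 0 6
OVER     : 0 6 0
EQ       : 0 0
SUB      : 0
POP      : (empty)
LOAD 2   : 6
PUSH -5  : 6 -5
LOAD 2   : 6 -5 6
PUSH -58 : 6 -5 6 -58
STORE 1  : 6 -5 6
SWAP     : 6 6 -5
ADD      : 6 1
LOAD 2   : 6 1 6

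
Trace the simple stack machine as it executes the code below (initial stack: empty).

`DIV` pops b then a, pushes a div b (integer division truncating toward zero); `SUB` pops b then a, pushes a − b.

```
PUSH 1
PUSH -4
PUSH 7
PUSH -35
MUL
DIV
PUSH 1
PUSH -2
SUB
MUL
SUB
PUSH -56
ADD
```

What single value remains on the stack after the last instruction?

PUSH 1    [1]
PUSH -4   [1, -4]
PUSH 7    [1, -4, 7]
PUSH -35  [1, -4, 7, -35]
MUL       [1, -4, -245]
DIV       [1, 0]
PUSH 1    [1, 0, 1]
PUSH -2   [1, 0, 1, -2]
SUB       [1, 0, 3]
MUL       [1, 0]
SUB       [1]
PUSH -56  [1, -56]
ADD       [-55]

-55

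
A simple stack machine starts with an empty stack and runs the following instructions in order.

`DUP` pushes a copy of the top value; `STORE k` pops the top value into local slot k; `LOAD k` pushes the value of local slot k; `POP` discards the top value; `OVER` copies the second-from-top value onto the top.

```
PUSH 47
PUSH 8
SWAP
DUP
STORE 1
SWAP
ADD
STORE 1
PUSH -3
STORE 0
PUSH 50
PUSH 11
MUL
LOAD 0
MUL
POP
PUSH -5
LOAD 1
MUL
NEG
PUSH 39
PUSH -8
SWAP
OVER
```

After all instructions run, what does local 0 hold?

-3

PUSH 47 → [47]
PUSH 8  → [47, 8]
SWAP    → [8, 47]
DUP     → [8, 47, 47]
STORE 1 → [8, 47]
SWAP    → [47, 8]
ADD     → [55]
STORE 1 → []
PUSH -3 → [-3]
STORE 0 → []
PUSH 50 → [50]
PUSH 11 → [50, 11]
MUL     → [550]
LOAD 0  → [550, -3]
MUL     → [-1650]
POP     → []
PUSH -5 → [-5]
LOAD 1  → [-5, 55]
MUL     → [-275]
NEG     → [275]
PUSH 39 → [275, 39]
PUSH -8 → [275, 39, -8]
SWAP    → [275, -8, 39]
OVER    → [275, -8, 39, -8]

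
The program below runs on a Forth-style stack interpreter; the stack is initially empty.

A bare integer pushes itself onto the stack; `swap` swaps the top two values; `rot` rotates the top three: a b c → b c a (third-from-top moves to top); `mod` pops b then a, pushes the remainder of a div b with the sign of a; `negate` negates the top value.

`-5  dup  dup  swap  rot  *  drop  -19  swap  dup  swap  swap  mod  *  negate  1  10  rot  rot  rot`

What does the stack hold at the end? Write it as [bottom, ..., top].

-5      -5
dup     -5 -5
dup     -5 -5 -5
swap    -5 -5 -5
rot     -5 -5 -5
*       -5 25
drop    -5
-19     -5 -19
swap    -19 -5
dup     -19 -5 -5
swap    -19 -5 -5
swap    -19 -5 -5
mod     -19 0
*       0
negate  0
1       0 1
10      0 1 10
rot     1 10 0
rot     10 0 1
rot     0 1 10

[0, 1, 10]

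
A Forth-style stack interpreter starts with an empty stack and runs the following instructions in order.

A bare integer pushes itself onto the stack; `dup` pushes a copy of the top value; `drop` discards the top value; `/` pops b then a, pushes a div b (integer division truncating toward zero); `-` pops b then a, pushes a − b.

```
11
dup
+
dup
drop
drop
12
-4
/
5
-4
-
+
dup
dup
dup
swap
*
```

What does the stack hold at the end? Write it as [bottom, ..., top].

[6, 6, 36]

11   → [11]
dup  → [11, 11]
+    → [22]
dup  → [22, 22]
drop → [22]
drop → []
12   → [12]
-4   → [12, -4]
/    → [-3]
5    → [-3, 5]
-4   → [-3, 5, -4]
-    → [-3, 9]
+    → [6]
dup  → [6, 6]
dup  → [6, 6, 6]
dup  → [6, 6, 6, 6]
swap → [6, 6, 6, 6]
*    → [6, 6, 36]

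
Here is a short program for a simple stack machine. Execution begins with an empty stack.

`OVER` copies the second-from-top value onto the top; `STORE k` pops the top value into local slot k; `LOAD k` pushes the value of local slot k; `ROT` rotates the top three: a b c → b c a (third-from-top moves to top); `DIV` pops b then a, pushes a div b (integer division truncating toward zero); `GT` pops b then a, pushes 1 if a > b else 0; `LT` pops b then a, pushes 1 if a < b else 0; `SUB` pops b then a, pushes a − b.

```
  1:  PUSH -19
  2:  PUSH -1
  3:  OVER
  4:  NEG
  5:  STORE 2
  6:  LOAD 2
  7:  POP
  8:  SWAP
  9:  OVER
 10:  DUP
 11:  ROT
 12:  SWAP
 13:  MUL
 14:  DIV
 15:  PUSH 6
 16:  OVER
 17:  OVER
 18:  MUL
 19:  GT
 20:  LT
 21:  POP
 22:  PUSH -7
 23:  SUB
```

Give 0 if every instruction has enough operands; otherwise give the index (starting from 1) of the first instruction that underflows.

0

PUSH -19 : [-19]
PUSH -1  : [-19, -1]
OVER     : [-19, -1, -19]
NEG      : [-19, -1, 19]
STORE 2  : [-19, -1]
LOAD 2   : [-19, -1, 19]
POP      : [-19, -1]
SWAP     : [-1, -19]
OVER     : [-1, -19, -1]
DUP      : [-1, -19, -1, -1]
ROT      : [-1, -1, -1, -19]
SWAP     : [-1, -1, -19, -1]
MUL      : [-1, -1, 19]
DIV      : [-1, 0]
PUSH 6   : [-1, 0, 6]
OVER     : [-1, 0, 6, 0]
OVER     : [-1, 0, 6, 0, 6]
MUL      : [-1, 0, 6, 0]
GT       : [-1, 0, 1]
LT       : [-1, 1]
POP      : [-1]
PUSH -7  : [-1, -7]
SUB      : [6]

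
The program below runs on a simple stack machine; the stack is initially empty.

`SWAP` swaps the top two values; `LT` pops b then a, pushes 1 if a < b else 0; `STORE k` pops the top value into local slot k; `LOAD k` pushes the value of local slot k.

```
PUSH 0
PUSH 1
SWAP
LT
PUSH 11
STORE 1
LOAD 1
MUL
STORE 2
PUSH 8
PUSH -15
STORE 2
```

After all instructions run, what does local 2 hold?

-15

PUSH 0   : 0
PUSH 1   : 0 1
SWAP     : 1 0
LT       : 0
PUSH 11  : 0 11
STORE 1  : 0
LOAD 1   : 0 11
MUL      : 0
STORE 2  : (empty)
PUSH 8   : 8
PUSH -15 : 8 -15
STORE 2  : 8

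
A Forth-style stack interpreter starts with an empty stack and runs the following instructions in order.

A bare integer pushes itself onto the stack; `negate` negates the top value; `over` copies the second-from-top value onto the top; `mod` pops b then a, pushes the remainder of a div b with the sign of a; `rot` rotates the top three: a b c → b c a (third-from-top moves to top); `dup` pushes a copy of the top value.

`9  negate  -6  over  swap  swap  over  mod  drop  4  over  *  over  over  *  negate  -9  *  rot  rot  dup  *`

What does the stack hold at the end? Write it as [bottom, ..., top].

9      : 9
negate : -9
-6     : -9 -6
over   : -9 -6 -9
swap   : -9 -9 -6
swap   : -9 -6 -9
over   : -9 -6 -9 -6
mod    : -9 -6 -3
drop   : -9 -6
4      : -9 -6 4
over   : -9 -6 4 -6
*      : -9 -6 -24
over   : -9 -6 -24 -6
over   : -9 -6 -24 -6 -24
*      : -9 -6 -24 144
negate : -9 -6 -24 -144
-9     : -9 -6 -24 -144 -9
*      : -9 -6 -24 1296
rot    : -9 -24 1296 -6
rot    : -9 1296 -6 -24
dup    : -9 1296 -6 -24 -24
*      : -9 1296 -6 576

[-9, 1296, -6, 576]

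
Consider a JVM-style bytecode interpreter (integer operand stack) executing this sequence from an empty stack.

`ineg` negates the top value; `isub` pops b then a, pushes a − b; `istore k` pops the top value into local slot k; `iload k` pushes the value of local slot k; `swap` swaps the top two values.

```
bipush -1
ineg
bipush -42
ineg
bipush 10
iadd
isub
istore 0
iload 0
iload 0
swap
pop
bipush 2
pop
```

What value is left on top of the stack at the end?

-51

bipush -1   -1
ineg        1
bipush -42  1 -42
ineg        1 42
bipush 10   1 42 10
iadd        1 52
isub        -51
istore 0    (empty)
iload 0     -51
iload 0     -51 -51
swap        -51 -51
pop         -51
bipush 2    -51 2
pop         -51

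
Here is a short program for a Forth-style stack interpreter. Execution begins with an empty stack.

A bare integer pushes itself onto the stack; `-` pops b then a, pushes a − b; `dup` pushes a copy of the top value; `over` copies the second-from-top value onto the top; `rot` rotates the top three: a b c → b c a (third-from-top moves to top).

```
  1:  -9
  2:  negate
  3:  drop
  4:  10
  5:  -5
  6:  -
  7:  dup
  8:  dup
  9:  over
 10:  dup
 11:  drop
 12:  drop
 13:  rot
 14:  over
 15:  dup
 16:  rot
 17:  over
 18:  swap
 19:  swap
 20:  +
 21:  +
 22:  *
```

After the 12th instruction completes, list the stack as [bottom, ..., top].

-9      [-9]
negate  [9]
drop    []
10      [10]
-5      [10, -5]
-       [15]
dup     [15, 15]
dup     [15, 15, 15]
over    [15, 15, 15, 15]
dup     [15, 15, 15, 15, 15]
drop    [15, 15, 15, 15]
drop    [15, 15, 15]

[15, 15, 15]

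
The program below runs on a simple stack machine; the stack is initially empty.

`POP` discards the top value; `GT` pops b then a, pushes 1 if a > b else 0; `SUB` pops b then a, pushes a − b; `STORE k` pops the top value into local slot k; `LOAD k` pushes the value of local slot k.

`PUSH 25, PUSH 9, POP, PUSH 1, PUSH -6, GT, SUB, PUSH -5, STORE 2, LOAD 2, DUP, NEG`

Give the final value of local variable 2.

-5

PUSH 25 : [25]
PUSH 9  : [25, 9]
POP     : [25]
PUSH 1  : [25, 1]
PUSH -6 : [25, 1, -6]
GT      : [25, 1]
SUB     : [24]
PUSH -5 : [24, -5]
STORE 2 : [24]
LOAD 2  : [24, -5]
DUP     : [24, -5, -5]
NEG     : [24, -5, 5]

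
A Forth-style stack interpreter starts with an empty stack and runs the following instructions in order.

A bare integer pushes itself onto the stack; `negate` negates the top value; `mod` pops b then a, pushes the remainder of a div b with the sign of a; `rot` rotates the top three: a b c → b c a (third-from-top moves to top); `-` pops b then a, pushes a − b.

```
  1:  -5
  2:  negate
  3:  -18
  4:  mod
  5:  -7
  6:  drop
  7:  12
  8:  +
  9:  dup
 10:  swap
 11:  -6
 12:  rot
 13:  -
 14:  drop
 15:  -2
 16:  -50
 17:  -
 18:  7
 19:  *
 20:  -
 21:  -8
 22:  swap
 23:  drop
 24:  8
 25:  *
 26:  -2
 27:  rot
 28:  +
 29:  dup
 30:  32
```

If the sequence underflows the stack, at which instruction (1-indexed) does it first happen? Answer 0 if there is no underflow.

27

-5     → [-5]
negate → [5]
-18    → [5, -18]
mod    → [5]
-7     → [5, -7]
drop   → [5]
12     → [5, 12]
+      → [17]
dup    → [17, 17]
swap   → [17, 17]
-6     → [17, 17, -6]
rot    → [17, -6, 17]
-      → [17, -23]
drop   → [17]
-2     → [17, -2]
-50    → [17, -2, -50]
-      → [17, 48]
7      → [17, 48, 7]
*      → [17, 336]
-      → [-319]
-8     → [-319, -8]
swap   → [-8, -319]
drop   → [-8]
8      → [-8, 8]
*      → [-64]
-2     → [-64, -2]
rot  — needs 3 operands, stack has 2 → underflow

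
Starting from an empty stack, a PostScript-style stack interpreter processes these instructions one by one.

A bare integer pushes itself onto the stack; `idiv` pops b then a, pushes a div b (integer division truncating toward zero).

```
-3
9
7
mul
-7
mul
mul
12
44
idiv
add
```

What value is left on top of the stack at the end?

1323

-3    [-3]
9     [-3, 9]
7     [-3, 9, 7]
mul   [-3, 63]
-7    [-3, 63, -7]
mul   [-3, -441]
mul   [1323]
12    [1323, 12]
44    [1323, 12, 44]
idiv  [1323, 0]
add   [1323]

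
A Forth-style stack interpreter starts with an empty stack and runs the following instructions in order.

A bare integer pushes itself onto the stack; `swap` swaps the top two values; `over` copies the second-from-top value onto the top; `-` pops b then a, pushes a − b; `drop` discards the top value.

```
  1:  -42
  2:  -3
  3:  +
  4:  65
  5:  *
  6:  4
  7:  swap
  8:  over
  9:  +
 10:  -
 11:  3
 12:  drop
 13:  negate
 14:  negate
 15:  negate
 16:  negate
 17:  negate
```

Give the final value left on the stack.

-42    -> [-42]
-3     -> [-42, -3]
+      -> [-45]
65     -> [-45, 65]
*      -> [-2925]
4      -> [-2925, 4]
swap   -> [4, -2925]
over   -> [4, -2925, 4]
+      -> [4, -2921]
-      -> [2925]
3      -> [2925, 3]
drop   -> [2925]
negate -> [-2925]
negate -> [2925]
negate -> [-2925]
negate -> [2925]
negate -> [-2925]

-2925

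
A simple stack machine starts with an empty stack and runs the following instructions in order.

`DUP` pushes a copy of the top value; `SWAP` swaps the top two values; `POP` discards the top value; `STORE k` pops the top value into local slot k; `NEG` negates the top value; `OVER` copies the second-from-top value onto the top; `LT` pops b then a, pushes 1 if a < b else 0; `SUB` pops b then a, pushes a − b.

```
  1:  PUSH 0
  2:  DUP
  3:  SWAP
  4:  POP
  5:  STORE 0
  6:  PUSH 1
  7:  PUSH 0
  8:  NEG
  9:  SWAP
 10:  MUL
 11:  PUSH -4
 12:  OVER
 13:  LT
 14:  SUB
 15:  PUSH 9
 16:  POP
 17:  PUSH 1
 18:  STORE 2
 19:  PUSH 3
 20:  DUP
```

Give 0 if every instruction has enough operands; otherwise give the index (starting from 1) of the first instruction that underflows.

0

PUSH 0   0
DUP      0 0
SWAP     0 0
POP      0
STORE 0  (empty)
PUSH 1   1
PUSH 0   1 0
NEG      1 0
SWAP     0 1
MUL      0
PUSH -4  0 -4
OVER     0 -4 0
LT       0 1
SUB      -1
PUSH 9   -1 9
POP      -1
PUSH 1   -1 1
STORE 2  -1
PUSH 3   -1 3
DUP      -1 3 3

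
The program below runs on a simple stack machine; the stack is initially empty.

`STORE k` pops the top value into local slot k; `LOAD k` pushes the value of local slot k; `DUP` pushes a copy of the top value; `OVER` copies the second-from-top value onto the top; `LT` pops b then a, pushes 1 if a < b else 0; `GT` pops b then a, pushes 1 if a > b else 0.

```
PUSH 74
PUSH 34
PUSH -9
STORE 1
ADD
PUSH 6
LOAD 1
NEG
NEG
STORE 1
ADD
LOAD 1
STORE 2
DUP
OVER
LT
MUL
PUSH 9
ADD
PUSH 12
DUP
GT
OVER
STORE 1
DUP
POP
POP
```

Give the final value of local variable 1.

PUSH 74  [74]
PUSH 34  [74, 34]
PUSH -9  [74, 34, -9]
STORE 1  [74, 34]
ADD      [108]
PUSH 6   [108, 6]
LOAD 1   [108, 6, -9]
NEG      [108, 6, 9]
NEG      [108, 6, -9]
STORE 1  [108, 6]
ADD      [114]
LOAD 1   [114, -9]
STORE 2  [114]
DUP      [114, 114]
OVER     [114, 114, 114]
LT       [114, 0]
MUL      [0]
PUSH 9   [0, 9]
ADD      [9]
PUSH 12  [9, 12]
DUP      [9, 12, 12]
GT       [9, 0]
OVER     [9, 0, 9]
STORE 1  [9, 0]
DUP      [9, 0, 0]
POP      [9, 0]
POP      [9]

9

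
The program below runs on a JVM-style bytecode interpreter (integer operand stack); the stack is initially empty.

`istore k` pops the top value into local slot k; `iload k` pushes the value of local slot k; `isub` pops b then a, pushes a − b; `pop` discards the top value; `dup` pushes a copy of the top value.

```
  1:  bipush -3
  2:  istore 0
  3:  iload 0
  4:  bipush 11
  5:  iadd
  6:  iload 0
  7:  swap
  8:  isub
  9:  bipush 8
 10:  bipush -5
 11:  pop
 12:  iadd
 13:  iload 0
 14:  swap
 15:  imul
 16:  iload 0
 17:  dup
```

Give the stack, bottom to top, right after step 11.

bipush -3 → [-3]
istore 0  → []
iload 0   → [-3]
bipush 11 → [-3, 11]
iadd      → [8]
iload 0   → [8, -3]
swap      → [-3, 8]
isub      → [-11]
bipush 8  → [-11, 8]
bipush -5 → [-11, 8, -5]
pop       → [-11, 8]

[-11, 8]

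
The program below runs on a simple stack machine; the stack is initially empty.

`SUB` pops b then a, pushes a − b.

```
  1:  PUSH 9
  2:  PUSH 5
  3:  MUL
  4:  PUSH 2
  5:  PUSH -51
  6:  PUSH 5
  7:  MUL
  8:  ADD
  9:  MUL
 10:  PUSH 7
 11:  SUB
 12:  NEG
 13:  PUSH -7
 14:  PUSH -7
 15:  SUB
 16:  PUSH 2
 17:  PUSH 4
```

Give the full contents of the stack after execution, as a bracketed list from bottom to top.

PUSH 9   : [9]
PUSH 5   : [9, 5]
MUL      : [45]
PUSH 2   : [45, 2]
PUSH -51 : [45, 2, -51]
PUSH 5   : [45, 2, -51, 5]
MUL      : [45, 2, -255]
ADD      : [45, -253]
MUL      : [-11385]
PUSH 7   : [-11385, 7]
SUB      : [-11392]
NEG      : [11392]
PUSH -7  : [11392, -7]
PUSH -7  : [11392, -7, -7]
SUB      : [11392, 0]
PUSH 2   : [11392, 0, 2]
PUSH 4   : [11392, 0, 2, 4]

[11392, 0, 2, 4]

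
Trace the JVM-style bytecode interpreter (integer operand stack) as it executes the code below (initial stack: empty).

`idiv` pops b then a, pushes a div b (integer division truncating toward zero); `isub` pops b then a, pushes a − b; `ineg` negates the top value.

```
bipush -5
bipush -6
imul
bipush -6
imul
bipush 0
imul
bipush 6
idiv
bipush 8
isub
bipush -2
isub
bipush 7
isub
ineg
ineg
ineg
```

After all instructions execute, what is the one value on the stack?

bipush -5 : -5
bipush -6 : -5 -6
imul      : 30
bipush -6 : 30 -6
imul      : -180
bipush 0  : -180 0
imul      : 0
bipush 6  : 0 6
idiv      : 0
bipush 8  : 0 8
isub      : -8
bipush -2 : -8 -2
isub      : -6
bipush 7  : -6 7
isub      : -13
ineg      : 13
ineg      : -13
ineg      : 13

13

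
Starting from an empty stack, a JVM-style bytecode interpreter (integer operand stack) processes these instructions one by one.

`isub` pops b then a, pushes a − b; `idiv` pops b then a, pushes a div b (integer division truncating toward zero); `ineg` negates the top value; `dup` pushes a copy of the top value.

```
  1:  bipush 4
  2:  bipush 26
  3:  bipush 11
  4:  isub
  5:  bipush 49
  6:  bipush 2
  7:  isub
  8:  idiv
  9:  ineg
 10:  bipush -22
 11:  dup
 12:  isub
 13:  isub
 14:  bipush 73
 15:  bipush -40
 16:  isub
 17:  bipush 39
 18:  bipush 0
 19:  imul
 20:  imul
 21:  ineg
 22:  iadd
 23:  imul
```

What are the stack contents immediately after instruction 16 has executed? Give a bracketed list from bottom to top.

[4, 0, 113]

bipush 4   → 4
bipush 26  → 4 26
bipush 11  → 4 26 11
isub       → 4 15
bipush 49  → 4 15 49
bipush 2   → 4 15 49 2
isub       → 4 15 47
idiv       → 4 0
ineg       → 4 0
bipush -22 → 4 0 -22
dup        → 4 0 -22 -22
isub       → 4 0 0
isub       → 4 0
bipush 73  → 4 0 73
bipush -40 → 4 0 73 -40
isub       → 4 0 113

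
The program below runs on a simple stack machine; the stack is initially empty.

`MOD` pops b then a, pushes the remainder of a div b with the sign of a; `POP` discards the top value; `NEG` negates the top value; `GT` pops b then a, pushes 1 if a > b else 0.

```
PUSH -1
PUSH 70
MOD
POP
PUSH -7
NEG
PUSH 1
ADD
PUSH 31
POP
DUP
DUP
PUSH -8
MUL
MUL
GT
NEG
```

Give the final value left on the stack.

-1

PUSH -1 -> -1
PUSH 70 -> -1 70
MOD     -> -1
POP     -> (empty)
PUSH -7 -> -7
NEG     -> 7
PUSH 1  -> 7 1
ADD     -> 8
PUSH 31 -> 8 31
POP     -> 8
DUP     -> 8 8
DUP     -> 8 8 8
PUSH -8 -> 8 8 8 -8
MUL     -> 8 8 -64
MUL     -> 8 -512
GT      -> 1
NEG     -> -1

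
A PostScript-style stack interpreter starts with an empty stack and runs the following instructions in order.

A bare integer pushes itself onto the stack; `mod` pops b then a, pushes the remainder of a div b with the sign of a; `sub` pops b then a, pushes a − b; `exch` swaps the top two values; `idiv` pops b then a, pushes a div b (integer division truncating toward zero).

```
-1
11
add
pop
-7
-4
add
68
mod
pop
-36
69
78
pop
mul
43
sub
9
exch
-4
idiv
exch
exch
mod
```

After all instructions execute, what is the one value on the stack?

-1   : -1
11   : -1 11
add  : 10
pop  : (empty)
-7   : -7
-4   : -7 -4
add  : -11
68   : -11 68
mod  : -11
pop  : (empty)
-36  : -36
69   : -36 69
78   : -36 69 78
pop  : -36 69
mul  : -2484
43   : -2484 43
sub  : -2527
9    : -2527 9
exch : 9 -2527
-4   : 9 -2527 -4
idiv : 9 631
exch : 631 9
exch : 9 631
mod  : 9

9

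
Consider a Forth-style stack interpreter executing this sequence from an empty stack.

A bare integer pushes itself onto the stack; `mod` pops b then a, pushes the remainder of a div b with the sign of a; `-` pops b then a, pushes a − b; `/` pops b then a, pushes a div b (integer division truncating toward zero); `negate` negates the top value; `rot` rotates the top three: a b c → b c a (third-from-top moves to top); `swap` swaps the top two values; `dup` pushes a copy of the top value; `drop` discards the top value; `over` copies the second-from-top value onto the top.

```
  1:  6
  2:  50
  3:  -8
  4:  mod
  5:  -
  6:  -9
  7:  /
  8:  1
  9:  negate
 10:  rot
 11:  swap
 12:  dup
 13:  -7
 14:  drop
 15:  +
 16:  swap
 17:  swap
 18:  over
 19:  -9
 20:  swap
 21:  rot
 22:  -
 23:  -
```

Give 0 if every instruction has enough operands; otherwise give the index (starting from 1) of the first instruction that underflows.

10

6       [6]
50      [6, 50]
-8      [6, 50, -8]
mod     [6, 2]
-       [4]
-9      [4, -9]
/       [0]
1       [0, 1]
negate  [0, -1]
rot  — needs 3 operands, stack has 2 → underflow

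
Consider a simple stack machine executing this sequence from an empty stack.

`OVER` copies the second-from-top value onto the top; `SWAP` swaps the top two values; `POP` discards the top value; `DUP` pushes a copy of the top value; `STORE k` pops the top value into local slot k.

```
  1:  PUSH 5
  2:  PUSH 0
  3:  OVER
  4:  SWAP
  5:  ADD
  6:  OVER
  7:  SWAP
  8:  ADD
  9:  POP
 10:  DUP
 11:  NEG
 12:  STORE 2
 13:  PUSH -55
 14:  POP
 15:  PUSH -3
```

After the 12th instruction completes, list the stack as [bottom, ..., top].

[5]

PUSH 5  → [5]
PUSH 0  → [5, 0]
OVER    → [5, 0, 5]
SWAP    → [5, 5, 0]
ADD     → [5, 5]
OVER    → [5, 5, 5]
SWAP    → [5, 5, 5]
ADD     → [5, 10]
POP     → [5]
DUP     → [5, 5]
NEG     → [5, -5]
STORE 2 → [5]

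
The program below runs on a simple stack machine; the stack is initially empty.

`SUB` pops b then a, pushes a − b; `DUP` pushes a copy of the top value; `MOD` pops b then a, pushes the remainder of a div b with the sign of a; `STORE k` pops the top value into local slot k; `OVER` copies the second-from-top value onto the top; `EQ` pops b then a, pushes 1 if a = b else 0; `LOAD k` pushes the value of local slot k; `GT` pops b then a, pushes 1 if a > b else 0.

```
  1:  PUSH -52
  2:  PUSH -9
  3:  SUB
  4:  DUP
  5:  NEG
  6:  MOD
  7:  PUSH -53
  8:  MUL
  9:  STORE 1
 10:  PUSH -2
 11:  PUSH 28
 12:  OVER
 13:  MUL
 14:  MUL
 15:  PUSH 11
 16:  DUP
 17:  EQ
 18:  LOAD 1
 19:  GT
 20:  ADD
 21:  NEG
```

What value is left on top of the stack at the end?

PUSH -52 : [-52]
PUSH -9  : [-52, -9]
SUB      : [-43]
DUP      : [-43, -43]
NEG      : [-43, 43]
MOD      : [0]
PUSH -53 : [0, -53]
MUL      : [0]
STORE 1  : []
PUSH -2  : [-2]
PUSH 28  : [-2, 28]
OVER     : [-2, 28, -2]
MUL      : [-2, -56]
MUL      : [112]
PUSH 11  : [112, 11]
DUP      : [112, 11, 11]
EQ       : [112, 1]
LOAD 1   : [112, 1, 0]
GT       : [112, 1]
ADD      : [113]
NEG      : [-113]

-113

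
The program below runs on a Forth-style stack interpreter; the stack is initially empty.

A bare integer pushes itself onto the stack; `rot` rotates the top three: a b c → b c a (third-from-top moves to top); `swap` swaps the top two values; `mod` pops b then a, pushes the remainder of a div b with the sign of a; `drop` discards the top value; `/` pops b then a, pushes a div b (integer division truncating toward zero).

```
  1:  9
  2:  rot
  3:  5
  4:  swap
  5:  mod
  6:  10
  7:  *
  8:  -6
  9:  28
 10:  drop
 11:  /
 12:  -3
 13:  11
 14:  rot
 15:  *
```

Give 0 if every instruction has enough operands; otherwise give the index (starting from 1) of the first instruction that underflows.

9  9
rot  — needs 3 operands, stack has 1 → underflow

2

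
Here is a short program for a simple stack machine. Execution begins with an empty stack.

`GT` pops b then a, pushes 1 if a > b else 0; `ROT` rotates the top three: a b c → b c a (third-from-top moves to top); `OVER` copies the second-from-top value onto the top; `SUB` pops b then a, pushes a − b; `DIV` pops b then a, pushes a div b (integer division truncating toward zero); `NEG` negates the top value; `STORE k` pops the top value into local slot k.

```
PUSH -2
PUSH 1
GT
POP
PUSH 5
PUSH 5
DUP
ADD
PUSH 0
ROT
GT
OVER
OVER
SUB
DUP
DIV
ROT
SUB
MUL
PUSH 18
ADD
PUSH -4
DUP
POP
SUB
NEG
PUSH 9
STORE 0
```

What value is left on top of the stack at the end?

-22

PUSH -2 → -2
PUSH 1  → -2 1
GT      → 0
POP     → (empty)
PUSH 5  → 5
PUSH 5  → 5 5
DUP     → 5 5 5
ADD     → 5 10
PUSH 0  → 5 10 0
ROT     → 10 0 5
GT      → 10 0
OVER    → 10 0 10
OVER    → 10 0 10 0
SUB     → 10 0 10
DUP     → 10 0 10 10
DIV     → 10 0 1
ROT     → 0 1 10
SUB     → 0 -9
MUL     → 0
PUSH 18 → 0 18
ADD     → 18
PUSH -4 → 18 -4
DUP     → 18 -4 -4
POP     → 18 -4
SUB     → 22
NEG     → -22
PUSH 9  → -22 9
STORE 0 → -22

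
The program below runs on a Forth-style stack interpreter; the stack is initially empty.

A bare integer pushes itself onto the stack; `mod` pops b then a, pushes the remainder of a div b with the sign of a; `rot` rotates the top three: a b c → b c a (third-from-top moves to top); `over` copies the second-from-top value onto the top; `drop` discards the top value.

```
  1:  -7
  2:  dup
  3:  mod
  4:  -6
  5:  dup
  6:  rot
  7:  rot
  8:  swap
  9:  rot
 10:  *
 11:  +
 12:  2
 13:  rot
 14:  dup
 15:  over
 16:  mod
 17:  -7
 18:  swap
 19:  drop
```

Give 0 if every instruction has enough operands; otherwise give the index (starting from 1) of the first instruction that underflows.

-7   -> [-7]
dup  -> [-7, -7]
mod  -> [0]
-6   -> [0, -6]
dup  -> [0, -6, -6]
rot  -> [-6, -6, 0]
rot  -> [-6, 0, -6]
swap -> [-6, -6, 0]
rot  -> [-6, 0, -6]
*    -> [-6, 0]
+    -> [-6]
2    -> [-6, 2]
rot  — needs 3 operands, stack has 2 → underflow

13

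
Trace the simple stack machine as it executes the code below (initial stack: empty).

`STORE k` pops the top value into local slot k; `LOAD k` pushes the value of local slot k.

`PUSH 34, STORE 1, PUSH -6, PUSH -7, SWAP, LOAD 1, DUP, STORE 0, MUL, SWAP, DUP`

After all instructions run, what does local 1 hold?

34

PUSH 34 → 34
STORE 1 → (empty)
PUSH -6 → -6
PUSH -7 → -6 -7
SWAP    → -7 -6
LOAD 1  → -7 -6 34
DUP     → -7 -6 34 34
STORE 0 → -7 -6 34
MUL     → -7 -204
SWAP    → -204 -7
DUP     → -204 -7 -7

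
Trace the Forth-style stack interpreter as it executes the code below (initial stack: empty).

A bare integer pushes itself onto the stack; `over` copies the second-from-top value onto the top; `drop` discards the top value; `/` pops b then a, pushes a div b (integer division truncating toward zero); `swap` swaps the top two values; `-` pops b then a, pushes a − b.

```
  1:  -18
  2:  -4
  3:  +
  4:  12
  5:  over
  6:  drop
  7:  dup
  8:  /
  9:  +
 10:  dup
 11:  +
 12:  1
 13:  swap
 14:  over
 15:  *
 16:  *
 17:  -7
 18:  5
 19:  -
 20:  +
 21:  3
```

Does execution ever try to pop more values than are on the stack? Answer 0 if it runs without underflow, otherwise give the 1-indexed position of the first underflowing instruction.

0

-18  → -18
-4   → -18 -4
+    → -22
12   → -22 12
over → -22 12 -22
drop → -22 12
dup  → -22 12 12
/    → -22 1
+    → -21
dup  → -21 -21
+    → -42
1    → -42 1
swap → 1 -42
over → 1 -42 1
*    → 1 -42
*    → -42
-7   → -42 -7
5    → -42 -7 5
-    → -42 -12
+    → -54
3    → -54 3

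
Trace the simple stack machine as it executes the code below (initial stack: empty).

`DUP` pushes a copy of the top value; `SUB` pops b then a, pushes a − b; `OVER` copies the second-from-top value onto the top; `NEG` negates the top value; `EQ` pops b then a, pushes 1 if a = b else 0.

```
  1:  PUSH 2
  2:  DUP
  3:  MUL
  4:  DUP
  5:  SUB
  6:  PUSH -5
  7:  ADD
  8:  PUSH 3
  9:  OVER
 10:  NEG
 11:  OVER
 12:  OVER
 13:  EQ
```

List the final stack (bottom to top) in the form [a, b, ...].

[-5, 3, 5, 0]

PUSH 2  → [2]
DUP     → [2, 2]
MUL     → [4]
DUP     → [4, 4]
SUB     → [0]
PUSH -5 → [0, -5]
ADD     → [-5]
PUSH 3  → [-5, 3]
OVER    → [-5, 3, -5]
NEG     → [-5, 3, 5]
OVER    → [-5, 3, 5, 3]
OVER    → [-5, 3, 5, 3, 5]
EQ      → [-5, 3, 5, 0]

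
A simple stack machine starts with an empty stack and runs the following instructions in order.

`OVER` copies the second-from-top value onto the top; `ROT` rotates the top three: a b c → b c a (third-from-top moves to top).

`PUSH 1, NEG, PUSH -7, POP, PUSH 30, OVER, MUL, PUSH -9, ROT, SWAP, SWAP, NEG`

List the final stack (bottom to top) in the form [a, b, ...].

[-30, -9, 1]

PUSH 1   1
NEG      -1
PUSH -7  -1 -7
POP      -1
PUSH 30  -1 30
OVER     -1 30 -1
MUL      -1 -30
PUSH -9  -1 -30 -9
ROT      -30 -9 -1
SWAP     -30 -1 -9
SWAP     -30 -9 -1
NEG      -30 -9 1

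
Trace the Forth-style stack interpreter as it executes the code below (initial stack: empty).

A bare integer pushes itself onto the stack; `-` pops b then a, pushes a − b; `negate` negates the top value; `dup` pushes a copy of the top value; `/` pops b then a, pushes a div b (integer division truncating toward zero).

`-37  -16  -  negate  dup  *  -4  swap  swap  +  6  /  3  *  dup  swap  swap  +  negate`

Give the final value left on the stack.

-432

-37    : -37
-16    : -37 -16
-      : -21
negate : 21
dup    : 21 21
*      : 441
-4     : 441 -4
swap   : -4 441
swap   : 441 -4
+      : 437
6      : 437 6
/      : 72
3      : 72 3
*      : 216
dup    : 216 216
swap   : 216 216
swap   : 216 216
+      : 432
negate : -432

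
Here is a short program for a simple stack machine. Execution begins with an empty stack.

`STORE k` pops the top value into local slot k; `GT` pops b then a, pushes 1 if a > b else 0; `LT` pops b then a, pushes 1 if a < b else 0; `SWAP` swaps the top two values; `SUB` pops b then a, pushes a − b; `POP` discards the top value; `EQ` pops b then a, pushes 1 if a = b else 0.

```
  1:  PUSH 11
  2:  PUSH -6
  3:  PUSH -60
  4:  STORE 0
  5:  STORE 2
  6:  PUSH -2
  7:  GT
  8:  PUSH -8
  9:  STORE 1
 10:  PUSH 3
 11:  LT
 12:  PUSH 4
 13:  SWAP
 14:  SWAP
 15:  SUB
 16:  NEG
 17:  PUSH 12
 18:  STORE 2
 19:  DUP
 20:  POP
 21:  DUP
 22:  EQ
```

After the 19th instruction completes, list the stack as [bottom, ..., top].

[3, 3]

PUSH 11   11
PUSH -6   11 -6
PUSH -60  11 -6 -60
STORE 0   11 -6
STORE 2   11
PUSH -2   11 -2
GT        1
PUSH -8   1 -8
STORE 1   1
PUSH 3    1 3
LT        1
PUSH 4    1 4
SWAP      4 1
SWAP      1 4
SUB       -3
NEG       3
PUSH 12   3 12
STORE 2   3
DUP       3 3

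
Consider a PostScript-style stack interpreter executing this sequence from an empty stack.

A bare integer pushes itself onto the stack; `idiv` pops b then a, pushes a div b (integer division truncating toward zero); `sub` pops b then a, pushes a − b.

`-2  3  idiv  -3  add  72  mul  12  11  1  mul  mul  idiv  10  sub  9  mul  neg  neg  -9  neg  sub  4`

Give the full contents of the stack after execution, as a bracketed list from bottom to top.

-2   : [-2]
3    : [-2, 3]
idiv : [0]
-3   : [0, -3]
add  : [-3]
72   : [-3, 72]
mul  : [-216]
12   : [-216, 12]
11   : [-216, 12, 11]
1    : [-216, 12, 11, 1]
mul  : [-216, 12, 11]
mul  : [-216, 132]
idiv : [-1]
10   : [-1, 10]
sub  : [-11]
9    : [-11, 9]
mul  : [-99]
neg  : [99]
neg  : [-99]
-9   : [-99, -9]
neg  : [-99, 9]
sub  : [-108]
4    : [-108, 4]

[-108, 4]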